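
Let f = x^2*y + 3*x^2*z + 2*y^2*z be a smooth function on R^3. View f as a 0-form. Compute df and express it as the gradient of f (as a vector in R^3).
df = (2*x*(y + 3*z)) dx + (x^2 + 4*y*z) dy + (3*x^2 + 2*y^2) dz; grad f = (2*x*(y + 3*z), x^2 + 4*y*z, 3*x^2 + 2*y^2)

For a 0-form f, d f = (∂f/∂x) dx + (∂f/∂y) dy + (∂f/∂z) dz. The components of the vector representation are exactly the entries of grad f in Cartesian coordinates:
  ∂f/∂x = 2*x*(y + 3*z)
  ∂f/∂y = x^2 + 4*y*z
  ∂f/∂z = 3*x^2 + 2*y^2.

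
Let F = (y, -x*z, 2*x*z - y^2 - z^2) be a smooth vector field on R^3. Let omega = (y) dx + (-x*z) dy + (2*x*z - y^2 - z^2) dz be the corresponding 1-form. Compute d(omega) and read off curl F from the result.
d(omega) = (x - 2*y) dy ∧ dz + (-2*z) dz ∧ dx + (-z - 1) dx ∧ dy; curl F = (x - 2*y, -2*z, -z - 1)

d omega = sum_{i<j} (∂f_j/∂x_i - ∂f_i/∂x_j) dx_i ∧ dx_j. Under the identification (dy ∧ dz, dz ∧ dx, dx ∧ dy) ↔ (e_x, e_y, e_z), the coefficients are exactly the components of curl F. Compute:
  ∂R/∂y - ∂Q/∂z = (-2*y) - (-x) = x - 2*y
  ∂P/∂z - ∂R/∂x = (0) - (2*z) = -2*z
  ∂Q/∂x - ∂P/∂y = (-z) - (1) = -z - 1.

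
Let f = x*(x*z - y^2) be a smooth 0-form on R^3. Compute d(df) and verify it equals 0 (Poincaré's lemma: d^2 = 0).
d(df) = 0

Step 1: df = sum_i (∂f/∂x_i) dx_i = (2*x*z - y^2) dx + (-2*x*y) dy + (x^2) dz.
Step 2: Apply d again. Using the 1-form formula, the coefficient of dx ∧ dy in d(df) is ∂^2 f/∂x ∂y - ∂^2 f/∂y ∂x = (-2*y) - (-2*y) = 0 (equality of mixed partials for smooth f).
Similarly for dx ∧ dz and dy ∧ dz — all coefficients vanish. So d(df) = 0.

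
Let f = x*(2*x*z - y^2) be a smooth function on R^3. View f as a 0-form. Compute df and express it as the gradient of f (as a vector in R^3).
df = (4*x*z - y^2) dx + (-2*x*y) dy + (2*x^2) dz; grad f = (4*x*z - y^2, -2*x*y, 2*x^2)

For a 0-form f, d f = (∂f/∂x) dx + (∂f/∂y) dy + (∂f/∂z) dz. The components of the vector representation are exactly the entries of grad f in Cartesian coordinates:
  ∂f/∂x = 4*x*z - y^2
  ∂f/∂y = -2*x*y
  ∂f/∂z = 2*x^2.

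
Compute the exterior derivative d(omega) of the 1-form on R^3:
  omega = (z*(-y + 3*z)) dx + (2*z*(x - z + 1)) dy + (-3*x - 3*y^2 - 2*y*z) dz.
d(omega) = (3*z) dx ∧ dy + (y - 6*z - 3) dx ∧ dz + (-2*x - 6*y + 2*z - 2) dy ∧ dz

For a 1-form omega = sum_i f_i dx_i, the exterior derivative is
  d(omega) = sum_{i < j} (∂f_j/∂x_i - ∂f_i/∂x_j) dx_i ∧ dx_j.
  coefficient of dx ∧ dy: ∂f_2/∂x - ∂f_1/∂y = ∂(2*z*(x - z + 1))/∂x - ∂(z*(-y + 3*z))/∂y = 3*z
  coefficient of dx ∧ dz: ∂f_3/∂x - ∂f_1/∂z = ∂(-3*x - 3*y^2 - 2*y*z)/∂x - ∂(z*(-y + 3*z))/∂z = y - 6*z - 3
  coefficient of dy ∧ dz: ∂f_3/∂y - ∂f_2/∂z = ∂(-3*x - 3*y^2 - 2*y*z)/∂y - ∂(2*z*(x - z + 1))/∂z = -2*x - 6*y + 2*z - 2
Assembling: d(omega) = (3*z) dx ∧ dy + (y - 6*z - 3) dx ∧ dz + (-2*x - 6*y + 2*z - 2) dy ∧ dz.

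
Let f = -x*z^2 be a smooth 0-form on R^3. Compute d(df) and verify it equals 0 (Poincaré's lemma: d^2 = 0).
d(df) = 0

Step 1: df = sum_i (∂f/∂x_i) dx_i = (-z^2) dx + (0) dy + (-2*x*z) dz.
Step 2: Apply d again. Using the 1-form formula, the coefficient of dx ∧ dy in d(df) is ∂^2 f/∂x ∂y - ∂^2 f/∂y ∂x = (0) - (0) = 0 (equality of mixed partials for smooth f).
Similarly for dx ∧ dz and dy ∧ dz — all coefficients vanish. So d(df) = 0.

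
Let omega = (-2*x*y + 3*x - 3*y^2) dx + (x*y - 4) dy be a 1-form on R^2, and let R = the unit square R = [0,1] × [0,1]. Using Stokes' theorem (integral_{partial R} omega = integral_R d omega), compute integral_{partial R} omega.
integral_(partial R) omega = 9/2

Stokes: integral_partial_R omega = integral_R d omega with d omega = (∂Q/∂x - ∂P/∂y) dx ∧ dy.
  ∂Q/∂x = y
  ∂P/∂y = -2*x - 6*y
  integrand = ∂Q/∂x - ∂P/∂y = 2*x + 7*y.
Integrating over R: integral_0^1 integral_0^1 (2*x + 7*y) dx dy = 9/2.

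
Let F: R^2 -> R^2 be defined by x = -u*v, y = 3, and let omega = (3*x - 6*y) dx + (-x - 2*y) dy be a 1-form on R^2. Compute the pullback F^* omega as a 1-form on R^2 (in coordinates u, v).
F^* omega = (3*v*(u*v + 6)) du + (3*u*(u*v + 6)) dv

Using F^*(f dg) = (f ∘ F) d(g ∘ F), substitute each coordinate x_i by F_i(u, v) in f_i, and replace dx_i by d F_i = (∂F_i/∂u) du + (∂F_i/∂v) dv.
  For the x component: f_1(F) = -3*u*v - 18; d F_1 = (-v) du + (-u) dv
  For the y component: f_2(F) = u*v - 6; d F_2 = (0) du + (0) dv
Combining and collecting du, dv coefficients:
  coeff of du: 3*v*(u*v + 6)
  coeff of dv: 3*u*(u*v + 6)
F^* omega = (3*v*(u*v + 6)) du + (3*u*(u*v + 6)) dv.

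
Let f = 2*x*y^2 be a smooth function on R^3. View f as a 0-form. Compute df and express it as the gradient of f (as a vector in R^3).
df = (2*y^2) dx + (4*x*y) dy + (0) dz; grad f = (2*y^2, 4*x*y, 0)

For a 0-form f, d f = (∂f/∂x) dx + (∂f/∂y) dy + (∂f/∂z) dz. The components of the vector representation are exactly the entries of grad f in Cartesian coordinates:
  ∂f/∂x = 2*y^2
  ∂f/∂y = 4*x*y
  ∂f/∂z = 0.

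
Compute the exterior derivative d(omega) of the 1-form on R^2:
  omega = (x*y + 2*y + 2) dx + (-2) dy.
d(omega) = (-x - 2) dx ∧ dy

For a 1-form omega = sum_i f_i dx_i, the exterior derivative is
  d(omega) = sum_{i < j} (∂f_j/∂x_i - ∂f_i/∂x_j) dx_i ∧ dx_j.
  coefficient of dx ∧ dy: ∂f_2/∂x - ∂f_1/∂y = ∂(-2)/∂x - ∂(x*y + 2*y + 2)/∂y = -x - 2
Assembling: d(omega) = (-x - 2) dx ∧ dy.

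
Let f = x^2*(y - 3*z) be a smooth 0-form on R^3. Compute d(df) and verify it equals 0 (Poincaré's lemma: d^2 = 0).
d(df) = 0

Step 1: df = sum_i (∂f/∂x_i) dx_i = (2*x*(y - 3*z)) dx + (x^2) dy + (-3*x^2) dz.
Step 2: Apply d again. Using the 1-form formula, the coefficient of dx ∧ dy in d(df) is ∂^2 f/∂x ∂y - ∂^2 f/∂y ∂x = (2*x) - (2*x) = 0 (equality of mixed partials for smooth f).
Similarly for dx ∧ dz and dy ∧ dz — all coefficients vanish. So d(df) = 0.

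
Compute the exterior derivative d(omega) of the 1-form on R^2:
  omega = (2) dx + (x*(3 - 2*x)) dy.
d(omega) = (3 - 4*x) dx ∧ dy

For a 1-form omega = sum_i f_i dx_i, the exterior derivative is
  d(omega) = sum_{i < j} (∂f_j/∂x_i - ∂f_i/∂x_j) dx_i ∧ dx_j.
  coefficient of dx ∧ dy: ∂f_2/∂x - ∂f_1/∂y = ∂(x*(3 - 2*x))/∂x - ∂(2)/∂y = 3 - 4*x
Assembling: d(omega) = (3 - 4*x) dx ∧ dy.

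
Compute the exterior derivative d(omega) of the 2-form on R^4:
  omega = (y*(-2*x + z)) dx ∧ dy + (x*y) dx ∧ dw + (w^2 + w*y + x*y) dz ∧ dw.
d(omega) = (y) dx ∧ dy ∧ dz + (-x) dx ∧ dy ∧ dw + (y) dx ∧ dz ∧ dw + (w + x) dy ∧ dz ∧ dw

For a 2-form omega = sum_{i<j} g_{ij} dx_i ∧ dx_j, the exterior derivative is
  d(omega) = sum_{i<j} d(g_{ij}) ∧ dx_i ∧ dx_j = sum_{i<j, k} (∂g_{ij}/∂x_k) dx_k ∧ dx_i ∧ dx_j.
Expand each term, using dx_k ∧ dx_i ∧ dx_j = sgn(permutation) dx_{(a)} ∧ dx_{(b)} ∧ dx_{(c)} with (a < b < c) sorted:
  d(y*(-2*x + z)) includes (∂/∂z)(y*(-2*x + z)) dz = (y) dz, which multiplied by dx ∧ dy gives (y) dx ∧ dy ∧ dz
  d(x*y) includes (∂/∂y)(x*y) dy = (x) dy, which multiplied by dx ∧ dw gives (-x) dx ∧ dy ∧ dw
  d(w^2 + w*y + x*y) includes (∂/∂x)(w^2 + w*y + x*y) dx = (y) dx, which multiplied by dz ∧ dw gives (y) dx ∧ dz ∧ dw
  d(w^2 + w*y + x*y) includes (∂/∂y)(w^2 + w*y + x*y) dy = (w + x) dy, which multiplied by dz ∧ dw gives (w + x) dy ∧ dz ∧ dw
Collecting like 3-forms: d(omega) = (y) dx ∧ dy ∧ dz + (-x) dx ∧ dy ∧ dw + (y) dx ∧ dz ∧ dw + (w + x) dy ∧ dz ∧ dw.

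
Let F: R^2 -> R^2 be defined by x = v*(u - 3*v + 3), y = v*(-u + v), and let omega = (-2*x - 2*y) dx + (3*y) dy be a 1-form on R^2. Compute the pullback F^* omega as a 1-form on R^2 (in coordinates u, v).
F^* omega = (v^2*(3*u + v - 6)) du + (v*(3*u^2 - 5*u*v - 6*u - 18*v^2 + 48*v - 18)) dv

Using F^*(f dg) = (f ∘ F) d(g ∘ F), substitute each coordinate x_i by F_i(u, v) in f_i, and replace dx_i by d F_i = (∂F_i/∂u) du + (∂F_i/∂v) dv.
  For the x component: f_1(F) = 2*v*(2*v - 3); d F_1 = (v) du + (u - 6*v + 3) dv
  For the y component: f_2(F) = 3*v*(-u + v); d F_2 = (-v) du + (-u + 2*v) dv
Combining and collecting du, dv coefficients:
  coeff of du: v^2*(3*u + v - 6)
  coeff of dv: v*(3*u^2 - 5*u*v - 6*u - 18*v^2 + 48*v - 18)
F^* omega = (v^2*(3*u + v - 6)) du + (v*(3*u^2 - 5*u*v - 6*u - 18*v^2 + 48*v - 18)) dv.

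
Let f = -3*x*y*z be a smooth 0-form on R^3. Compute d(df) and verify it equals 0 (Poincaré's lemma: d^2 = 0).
d(df) = 0

Step 1: df = sum_i (∂f/∂x_i) dx_i = (-3*y*z) dx + (-3*x*z) dy + (-3*x*y) dz.
Step 2: Apply d again. Using the 1-form formula, the coefficient of dx ∧ dy in d(df) is ∂^2 f/∂x ∂y - ∂^2 f/∂y ∂x = (-3*z) - (-3*z) = 0 (equality of mixed partials for smooth f).
Similarly for dx ∧ dz and dy ∧ dz — all coefficients vanish. So d(df) = 0.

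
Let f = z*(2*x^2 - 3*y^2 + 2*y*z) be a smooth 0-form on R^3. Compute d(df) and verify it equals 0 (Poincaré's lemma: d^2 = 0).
d(df) = 0

Step 1: df = sum_i (∂f/∂x_i) dx_i = (4*x*z) dx + (2*z*(-3*y + z)) dy + (2*x^2 - 3*y^2 + 4*y*z) dz.
Step 2: Apply d again. Using the 1-form formula, the coefficient of dx ∧ dy in d(df) is ∂^2 f/∂x ∂y - ∂^2 f/∂y ∂x = (0) - (0) = 0 (equality of mixed partials for smooth f).
Similarly for dx ∧ dz and dy ∧ dz — all coefficients vanish. So d(df) = 0.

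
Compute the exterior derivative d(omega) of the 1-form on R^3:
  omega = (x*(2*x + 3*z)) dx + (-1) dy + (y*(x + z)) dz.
d(omega) = (-3*x + y) dx ∧ dz + (x + z) dy ∧ dz

For a 1-form omega = sum_i f_i dx_i, the exterior derivative is
  d(omega) = sum_{i < j} (∂f_j/∂x_i - ∂f_i/∂x_j) dx_i ∧ dx_j.
  coefficient of dx ∧ dz: ∂f_3/∂x - ∂f_1/∂z = ∂(y*(x + z))/∂x - ∂(x*(2*x + 3*z))/∂z = -3*x + y
  coefficient of dy ∧ dz: ∂f_3/∂y - ∂f_2/∂z = ∂(y*(x + z))/∂y - ∂(-1)/∂z = x + z
Assembling: d(omega) = (-3*x + y) dx ∧ dz + (x + z) dy ∧ dz.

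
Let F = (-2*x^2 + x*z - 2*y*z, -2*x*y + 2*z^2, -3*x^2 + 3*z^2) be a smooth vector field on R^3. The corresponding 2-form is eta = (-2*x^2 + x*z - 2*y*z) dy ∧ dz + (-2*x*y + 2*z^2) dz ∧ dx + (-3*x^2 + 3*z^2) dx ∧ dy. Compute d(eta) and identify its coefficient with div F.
d(eta) = (-6*x + 7*z) dx ∧ dy ∧ dz; div F = -6*x + 7*z

For a 2-form in R^3 of the form above, applying d gives a 3-form with coefficient ∂P/∂x + ∂Q/∂y + ∂R/∂z:
  ∂P/∂x = -4*x + z
  ∂Q/∂y = -2*x
  ∂R/∂z = 6*z
Sum = -6*x + 7*z, which is exactly div F.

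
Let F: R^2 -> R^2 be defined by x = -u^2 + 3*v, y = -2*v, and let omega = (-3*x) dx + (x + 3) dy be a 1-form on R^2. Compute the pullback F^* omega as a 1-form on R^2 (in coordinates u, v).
F^* omega = (6*u*(-u^2 + 3*v)) du + (11*u^2 - 33*v - 6) dv

Using F^*(f dg) = (f ∘ F) d(g ∘ F), substitute each coordinate x_i by F_i(u, v) in f_i, and replace dx_i by d F_i = (∂F_i/∂u) du + (∂F_i/∂v) dv.
  For the x component: f_1(F) = 3*u^2 - 9*v; d F_1 = (-2*u) du + (3) dv
  For the y component: f_2(F) = -u^2 + 3*v + 3; d F_2 = (0) du + (-2) dv
Combining and collecting du, dv coefficients:
  coeff of du: 6*u*(-u^2 + 3*v)
  coeff of dv: 11*u^2 - 33*v - 6
F^* omega = (6*u*(-u^2 + 3*v)) du + (11*u^2 - 33*v - 6) dv.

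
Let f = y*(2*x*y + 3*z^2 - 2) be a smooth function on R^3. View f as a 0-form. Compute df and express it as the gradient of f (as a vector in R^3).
df = (2*y^2) dx + (4*x*y + 3*z^2 - 2) dy + (6*y*z) dz; grad f = (2*y^2, 4*x*y + 3*z^2 - 2, 6*y*z)

For a 0-form f, d f = (∂f/∂x) dx + (∂f/∂y) dy + (∂f/∂z) dz. The components of the vector representation are exactly the entries of grad f in Cartesian coordinates:
  ∂f/∂x = 2*y^2
  ∂f/∂y = 4*x*y + 3*z^2 - 2
  ∂f/∂z = 6*y*z.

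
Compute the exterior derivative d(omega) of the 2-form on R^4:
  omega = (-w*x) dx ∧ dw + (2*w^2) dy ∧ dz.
d(omega) = (4*w) dy ∧ dz ∧ dw

For a 2-form omega = sum_{i<j} g_{ij} dx_i ∧ dx_j, the exterior derivative is
  d(omega) = sum_{i<j} d(g_{ij}) ∧ dx_i ∧ dx_j = sum_{i<j, k} (∂g_{ij}/∂x_k) dx_k ∧ dx_i ∧ dx_j.
Expand each term, using dx_k ∧ dx_i ∧ dx_j = sgn(permutation) dx_{(a)} ∧ dx_{(b)} ∧ dx_{(c)} with (a < b < c) sorted:
  d(2*w^2) includes (∂/∂w)(2*w^2) dw = (4*w) dw, which multiplied by dy ∧ dz gives (4*w) dy ∧ dz ∧ dw
Collecting like 3-forms: d(omega) = (4*w) dy ∧ dz ∧ dw.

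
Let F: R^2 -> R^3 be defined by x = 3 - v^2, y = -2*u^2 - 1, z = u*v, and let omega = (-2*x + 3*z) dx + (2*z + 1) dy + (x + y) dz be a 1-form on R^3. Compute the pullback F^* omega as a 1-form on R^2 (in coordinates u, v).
F^* omega = (-10*u^2*v - 4*u - v^3 + 2*v) du + (-2*u^3 - 7*u*v^2 + 2*u - 4*v^3 + 12*v) dv

Using F^*(f dg) = (f ∘ F) d(g ∘ F), substitute each coordinate x_i by F_i(u, v) in f_i, and replace dx_i by d F_i = (∂F_i/∂u) du + (∂F_i/∂v) dv.
  For the x component: f_1(F) = 3*u*v + 2*v^2 - 6; d F_1 = (0) du + (-2*v) dv
  For the y component: f_2(F) = 2*u*v + 1; d F_2 = (-4*u) du + (0) dv
  For the z component: f_3(F) = -2*u^2 - v^2 + 2; d F_3 = (v) du + (u) dv
Combining and collecting du, dv coefficients:
  coeff of du: -10*u^2*v - 4*u - v^3 + 2*v
  coeff of dv: -2*u^3 - 7*u*v^2 + 2*u - 4*v^3 + 12*v
F^* omega = (-10*u^2*v - 4*u - v^3 + 2*v) du + (-2*u^3 - 7*u*v^2 + 2*u - 4*v^3 + 12*v) dv.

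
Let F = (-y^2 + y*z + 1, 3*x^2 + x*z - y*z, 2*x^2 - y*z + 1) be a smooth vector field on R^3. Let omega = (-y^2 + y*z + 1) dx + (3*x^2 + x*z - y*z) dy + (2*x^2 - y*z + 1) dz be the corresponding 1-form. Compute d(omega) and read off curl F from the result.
d(omega) = (-x + y - z) dy ∧ dz + (-4*x + y) dz ∧ dx + (6*x + 2*y) dx ∧ dy; curl F = (-x + y - z, -4*x + y, 6*x + 2*y)

d omega = sum_{i<j} (∂f_j/∂x_i - ∂f_i/∂x_j) dx_i ∧ dx_j. Under the identification (dy ∧ dz, dz ∧ dx, dx ∧ dy) ↔ (e_x, e_y, e_z), the coefficients are exactly the components of curl F. Compute:
  ∂R/∂y - ∂Q/∂z = (-z) - (x - y) = -x + y - z
  ∂P/∂z - ∂R/∂x = (y) - (4*x) = -4*x + y
  ∂Q/∂x - ∂P/∂y = (6*x + z) - (-2*y + z) = 6*x + 2*y.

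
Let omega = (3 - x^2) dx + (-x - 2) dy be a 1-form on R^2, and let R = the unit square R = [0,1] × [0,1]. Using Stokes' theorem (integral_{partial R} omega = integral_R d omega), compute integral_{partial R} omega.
integral_(partial R) omega = -1

Stokes: integral_partial_R omega = integral_R d omega with d omega = (∂Q/∂x - ∂P/∂y) dx ∧ dy.
  ∂Q/∂x = -1
  ∂P/∂y = 0
  integrand = ∂Q/∂x - ∂P/∂y = -1.
Integrating over R: integral_0^1 integral_0^1 (-1) dx dy = -1.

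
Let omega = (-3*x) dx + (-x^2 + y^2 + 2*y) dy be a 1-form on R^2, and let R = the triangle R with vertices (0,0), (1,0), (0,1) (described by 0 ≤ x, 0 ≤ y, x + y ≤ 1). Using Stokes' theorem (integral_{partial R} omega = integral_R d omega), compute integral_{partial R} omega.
integral_(partial R) omega = -1/3

Stokes: integral_partial_R omega = integral_R d omega with d omega = (∂Q/∂x - ∂P/∂y) dx ∧ dy.
  ∂Q/∂x = -2*x
  ∂P/∂y = 0
  integrand = ∂Q/∂x - ∂P/∂y = -2*x.
Integrating over R: integral_0^1 integral_0^{1-x} (-2*x) dy dx = -1/3.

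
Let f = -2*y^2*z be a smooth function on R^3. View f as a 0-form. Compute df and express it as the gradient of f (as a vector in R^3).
df = (0) dx + (-4*y*z) dy + (-2*y^2) dz; grad f = (0, -4*y*z, -2*y^2)

For a 0-form f, d f = (∂f/∂x) dx + (∂f/∂y) dy + (∂f/∂z) dz. The components of the vector representation are exactly the entries of grad f in Cartesian coordinates:
  ∂f/∂x = 0
  ∂f/∂y = -4*y*z
  ∂f/∂z = -2*y^2.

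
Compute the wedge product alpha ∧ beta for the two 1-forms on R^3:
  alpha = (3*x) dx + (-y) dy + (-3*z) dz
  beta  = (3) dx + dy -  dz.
alpha ∧ beta = (3*x + 3*y) dx ∧ dy + (-3*x + 9*z) dx ∧ dz + (y + 3*z) dy ∧ dz

Distribute the wedge, using dx_i ∧ dx_j = -dx_j ∧ dx_i and dx_i ∧ dx_i = 0. For each pair (i, j) with i < j, the coefficient of dx_i ∧ dx_j in alpha ∧ beta is (alpha_i * beta_j - alpha_j * beta_i). Collecting: alpha ∧ beta = (3*x + 3*y) dx ∧ dy + (-3*x + 9*z) dx ∧ dz + (y + 3*z) dy ∧ dz.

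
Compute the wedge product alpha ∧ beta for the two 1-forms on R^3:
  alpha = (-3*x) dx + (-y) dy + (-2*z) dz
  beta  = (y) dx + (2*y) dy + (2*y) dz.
alpha ∧ beta = (y*(-6*x + y)) dx ∧ dy + (2*y*(-3*x + z)) dx ∧ dz + (2*y*(-y + 2*z)) dy ∧ dz

Distribute the wedge, using dx_i ∧ dx_j = -dx_j ∧ dx_i and dx_i ∧ dx_i = 0. For each pair (i, j) with i < j, the coefficient of dx_i ∧ dx_j in alpha ∧ beta is (alpha_i * beta_j - alpha_j * beta_i). Collecting: alpha ∧ beta = (y*(-6*x + y)) dx ∧ dy + (2*y*(-3*x + z)) dx ∧ dz + (2*y*(-y + 2*z)) dy ∧ dz.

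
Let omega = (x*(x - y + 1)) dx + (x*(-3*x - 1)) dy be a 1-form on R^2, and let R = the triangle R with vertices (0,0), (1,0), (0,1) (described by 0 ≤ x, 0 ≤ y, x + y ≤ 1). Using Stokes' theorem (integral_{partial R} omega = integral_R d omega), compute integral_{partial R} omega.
integral_(partial R) omega = -4/3

Stokes: integral_partial_R omega = integral_R d omega with d omega = (∂Q/∂x - ∂P/∂y) dx ∧ dy.
  ∂Q/∂x = -6*x - 1
  ∂P/∂y = -x
  integrand = ∂Q/∂x - ∂P/∂y = -5*x - 1.
Integrating over R: integral_0^1 integral_0^{1-x} (-5*x - 1) dy dx = -4/3.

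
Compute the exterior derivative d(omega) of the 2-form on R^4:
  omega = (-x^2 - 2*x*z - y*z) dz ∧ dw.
d(omega) = (-2*x - 2*z) dx ∧ dz ∧ dw + (-z) dy ∧ dz ∧ dw

For a 2-form omega = sum_{i<j} g_{ij} dx_i ∧ dx_j, the exterior derivative is
  d(omega) = sum_{i<j} d(g_{ij}) ∧ dx_i ∧ dx_j = sum_{i<j, k} (∂g_{ij}/∂x_k) dx_k ∧ dx_i ∧ dx_j.
Expand each term, using dx_k ∧ dx_i ∧ dx_j = sgn(permutation) dx_{(a)} ∧ dx_{(b)} ∧ dx_{(c)} with (a < b < c) sorted:
  d(-x^2 - 2*x*z - y*z) includes (∂/∂x)(-x^2 - 2*x*z - y*z) dx = (-2*x - 2*z) dx, which multiplied by dz ∧ dw gives (-2*x - 2*z) dx ∧ dz ∧ dw
  d(-x^2 - 2*x*z - y*z) includes (∂/∂y)(-x^2 - 2*x*z - y*z) dy = (-z) dy, which multiplied by dz ∧ dw gives (-z) dy ∧ dz ∧ dw
Collecting like 3-forms: d(omega) = (-2*x - 2*z) dx ∧ dz ∧ dw + (-z) dy ∧ dz ∧ dw.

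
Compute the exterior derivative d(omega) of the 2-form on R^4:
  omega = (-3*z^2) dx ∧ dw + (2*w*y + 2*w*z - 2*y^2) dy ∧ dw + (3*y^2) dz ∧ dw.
d(omega) = (6*z) dx ∧ dz ∧ dw + (-2*w + 6*y) dy ∧ dz ∧ dw

For a 2-form omega = sum_{i<j} g_{ij} dx_i ∧ dx_j, the exterior derivative is
  d(omega) = sum_{i<j} d(g_{ij}) ∧ dx_i ∧ dx_j = sum_{i<j, k} (∂g_{ij}/∂x_k) dx_k ∧ dx_i ∧ dx_j.
Expand each term, using dx_k ∧ dx_i ∧ dx_j = sgn(permutation) dx_{(a)} ∧ dx_{(b)} ∧ dx_{(c)} with (a < b < c) sorted:
  d(-3*z^2) includes (∂/∂z)(-3*z^2) dz = (-6*z) dz, which multiplied by dx ∧ dw gives (6*z) dx ∧ dz ∧ dw
  d(2*w*y + 2*w*z - 2*y^2) includes (∂/∂z)(2*w*y + 2*w*z - 2*y^2) dz = (2*w) dz, which multiplied by dy ∧ dw gives (-2*w) dy ∧ dz ∧ dw
  d(3*y^2) includes (∂/∂y)(3*y^2) dy = (6*y) dy, which multiplied by dz ∧ dw gives (6*y) dy ∧ dz ∧ dw
Collecting like 3-forms: d(omega) = (6*z) dx ∧ dz ∧ dw + (-2*w + 6*y) dy ∧ dz ∧ dw.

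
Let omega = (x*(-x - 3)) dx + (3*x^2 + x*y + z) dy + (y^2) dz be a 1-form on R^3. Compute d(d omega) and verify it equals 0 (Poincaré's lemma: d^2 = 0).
d(d omega) = 0

Step 1: d omega = sum_{i<j} (∂f_j/∂x_i - ∂f_i/∂x_j) dx_i ∧ dx_j:
  coeff of dx ∧ dy: 6*x + y
  coeff of dx ∧ dz: 0
  coeff of dy ∧ dz: 2*y - 1
Step 2: Apply d again to each 2-form coefficient. The only possible 3-form in R^3 is dx ∧ dy ∧ dz, with coefficient
  ∂(coeff of dy∧dz)/∂x - ∂(coeff of dx∧dz)/∂y + ∂(coeff of dx∧dy)/∂z
  = ∂/∂x (2*y - 1) - ∂/∂y (0) + ∂/∂z (6*x + y).
Each of these terms simplifies to sums of mixed partials that cancel in pairs. The result is 0 (by equality of mixed partials for smooth functions — Schwarz / Clairaut).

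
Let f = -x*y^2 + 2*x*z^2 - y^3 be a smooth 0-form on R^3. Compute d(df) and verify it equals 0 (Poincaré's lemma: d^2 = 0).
d(df) = 0

Step 1: df = sum_i (∂f/∂x_i) dx_i = (-y^2 + 2*z^2) dx + (y*(-2*x - 3*y)) dy + (4*x*z) dz.
Step 2: Apply d again. Using the 1-form formula, the coefficient of dx ∧ dy in d(df) is ∂^2 f/∂x ∂y - ∂^2 f/∂y ∂x = (-2*y) - (-2*y) = 0 (equality of mixed partials for smooth f).
Similarly for dx ∧ dz and dy ∧ dz — all coefficients vanish. So d(df) = 0.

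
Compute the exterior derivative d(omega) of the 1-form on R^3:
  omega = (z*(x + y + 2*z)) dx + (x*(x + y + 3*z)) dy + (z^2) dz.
d(omega) = (2*x + y + 2*z) dx ∧ dy + (-x - y - 4*z) dx ∧ dz + (-3*x) dy ∧ dz

For a 1-form omega = sum_i f_i dx_i, the exterior derivative is
  d(omega) = sum_{i < j} (∂f_j/∂x_i - ∂f_i/∂x_j) dx_i ∧ dx_j.
  coefficient of dx ∧ dy: ∂f_2/∂x - ∂f_1/∂y = ∂(x*(x + y + 3*z))/∂x - ∂(z*(x + y + 2*z))/∂y = 2*x + y + 2*z
  coefficient of dx ∧ dz: ∂f_3/∂x - ∂f_1/∂z = ∂(z^2)/∂x - ∂(z*(x + y + 2*z))/∂z = -x - y - 4*z
  coefficient of dy ∧ dz: ∂f_3/∂y - ∂f_2/∂z = ∂(z^2)/∂y - ∂(x*(x + y + 3*z))/∂z = -3*x
Assembling: d(omega) = (2*x + y + 2*z) dx ∧ dy + (-x - y - 4*z) dx ∧ dz + (-3*x) dy ∧ dz.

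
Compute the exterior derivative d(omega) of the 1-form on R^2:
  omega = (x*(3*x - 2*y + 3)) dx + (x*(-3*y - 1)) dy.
d(omega) = (2*x - 3*y - 1) dx ∧ dy

For a 1-form omega = sum_i f_i dx_i, the exterior derivative is
  d(omega) = sum_{i < j} (∂f_j/∂x_i - ∂f_i/∂x_j) dx_i ∧ dx_j.
  coefficient of dx ∧ dy: ∂f_2/∂x - ∂f_1/∂y = ∂(x*(-3*y - 1))/∂x - ∂(x*(3*x - 2*y + 3))/∂y = 2*x - 3*y - 1
Assembling: d(omega) = (2*x - 3*y - 1) dx ∧ dy.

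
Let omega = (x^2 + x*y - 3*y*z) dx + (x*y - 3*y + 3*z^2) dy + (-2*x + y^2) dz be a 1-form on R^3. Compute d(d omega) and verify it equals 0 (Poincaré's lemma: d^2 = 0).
d(d omega) = 0

Step 1: d omega = sum_{i<j} (∂f_j/∂x_i - ∂f_i/∂x_j) dx_i ∧ dx_j:
  coeff of dx ∧ dy: -x + y + 3*z
  coeff of dx ∧ dz: 3*y - 2
  coeff of dy ∧ dz: 2*y - 6*z
Step 2: Apply d again to each 2-form coefficient. The only possible 3-form in R^3 is dx ∧ dy ∧ dz, with coefficient
  ∂(coeff of dy∧dz)/∂x - ∂(coeff of dx∧dz)/∂y + ∂(coeff of dx∧dy)/∂z
  = ∂/∂x (2*y - 6*z) - ∂/∂y (3*y - 2) + ∂/∂z (-x + y + 3*z).
Each of these terms simplifies to sums of mixed partials that cancel in pairs. The result is 0 (by equality of mixed partials for smooth functions — Schwarz / Clairaut).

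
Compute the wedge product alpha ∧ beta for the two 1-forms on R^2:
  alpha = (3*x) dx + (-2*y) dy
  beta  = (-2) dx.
alpha ∧ beta = (-4*y) dx ∧ dy

Distribute the wedge, using dx_i ∧ dx_j = -dx_j ∧ dx_i and dx_i ∧ dx_i = 0. For each pair (i, j) with i < j, the coefficient of dx_i ∧ dx_j in alpha ∧ beta is (alpha_i * beta_j - alpha_j * beta_i). Collecting: alpha ∧ beta = (-4*y) dx ∧ dy.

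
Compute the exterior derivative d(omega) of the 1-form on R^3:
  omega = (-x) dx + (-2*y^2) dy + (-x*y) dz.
d(omega) = (-y) dx ∧ dz + (-x) dy ∧ dz

For a 1-form omega = sum_i f_i dx_i, the exterior derivative is
  d(omega) = sum_{i < j} (∂f_j/∂x_i - ∂f_i/∂x_j) dx_i ∧ dx_j.
  coefficient of dx ∧ dz: ∂f_3/∂x - ∂f_1/∂z = ∂(-x*y)/∂x - ∂(-x)/∂z = -y
  coefficient of dy ∧ dz: ∂f_3/∂y - ∂f_2/∂z = ∂(-x*y)/∂y - ∂(-2*y^2)/∂z = -x
Assembling: d(omega) = (-y) dx ∧ dz + (-x) dy ∧ dz.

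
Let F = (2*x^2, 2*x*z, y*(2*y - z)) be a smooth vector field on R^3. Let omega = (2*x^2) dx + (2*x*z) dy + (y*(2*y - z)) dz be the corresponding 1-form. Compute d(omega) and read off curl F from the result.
d(omega) = (-2*x + 4*y - z) dy ∧ dz + (0) dz ∧ dx + (2*z) dx ∧ dy; curl F = (-2*x + 4*y - z, 0, 2*z)

d omega = sum_{i<j} (∂f_j/∂x_i - ∂f_i/∂x_j) dx_i ∧ dx_j. Under the identification (dy ∧ dz, dz ∧ dx, dx ∧ dy) ↔ (e_x, e_y, e_z), the coefficients are exactly the components of curl F. Compute:
  ∂R/∂y - ∂Q/∂z = (4*y - z) - (2*x) = -2*x + 4*y - z
  ∂P/∂z - ∂R/∂x = (0) - (0) = 0
  ∂Q/∂x - ∂P/∂y = (2*z) - (0) = 2*z.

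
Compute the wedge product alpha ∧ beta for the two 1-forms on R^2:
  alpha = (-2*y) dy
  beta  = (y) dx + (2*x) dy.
alpha ∧ beta = (2*y^2) dx ∧ dy

Distribute the wedge, using dx_i ∧ dx_j = -dx_j ∧ dx_i and dx_i ∧ dx_i = 0. For each pair (i, j) with i < j, the coefficient of dx_i ∧ dx_j in alpha ∧ beta is (alpha_i * beta_j - alpha_j * beta_i). Collecting: alpha ∧ beta = (2*y^2) dx ∧ dy.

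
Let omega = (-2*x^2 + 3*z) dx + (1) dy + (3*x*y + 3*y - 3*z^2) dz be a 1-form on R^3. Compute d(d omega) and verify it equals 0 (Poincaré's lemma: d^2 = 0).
d(d omega) = 0

Step 1: d omega = sum_{i<j} (∂f_j/∂x_i - ∂f_i/∂x_j) dx_i ∧ dx_j:
  coeff of dx ∧ dy: 0
  coeff of dx ∧ dz: 3*y - 3
  coeff of dy ∧ dz: 3*x + 3
Step 2: Apply d again to each 2-form coefficient. The only possible 3-form in R^3 is dx ∧ dy ∧ dz, with coefficient
  ∂(coeff of dy∧dz)/∂x - ∂(coeff of dx∧dz)/∂y + ∂(coeff of dx∧dy)/∂z
  = ∂/∂x (3*x + 3) - ∂/∂y (3*y - 3) + ∂/∂z (0).
Each of these terms simplifies to sums of mixed partials that cancel in pairs. The result is 0 (by equality of mixed partials for smooth functions — Schwarz / Clairaut).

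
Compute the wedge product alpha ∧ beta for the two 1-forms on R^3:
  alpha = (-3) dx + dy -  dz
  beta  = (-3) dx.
alpha ∧ beta = (3) dx ∧ dy + (-3) dx ∧ dz

Distribute the wedge, using dx_i ∧ dx_j = -dx_j ∧ dx_i and dx_i ∧ dx_i = 0. For each pair (i, j) with i < j, the coefficient of dx_i ∧ dx_j in alpha ∧ beta is (alpha_i * beta_j - alpha_j * beta_i). Collecting: alpha ∧ beta = (3) dx ∧ dy + (-3) dx ∧ dz.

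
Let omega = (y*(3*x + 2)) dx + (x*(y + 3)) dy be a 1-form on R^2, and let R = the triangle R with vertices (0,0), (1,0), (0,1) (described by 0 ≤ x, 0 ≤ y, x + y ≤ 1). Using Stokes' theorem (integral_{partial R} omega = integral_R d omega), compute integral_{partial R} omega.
integral_(partial R) omega = 1/6

Stokes: integral_partial_R omega = integral_R d omega with d omega = (∂Q/∂x - ∂P/∂y) dx ∧ dy.
  ∂Q/∂x = y + 3
  ∂P/∂y = 3*x + 2
  integrand = ∂Q/∂x - ∂P/∂y = -3*x + y + 1.
Integrating over R: integral_0^1 integral_0^{1-x} (-3*x + y + 1) dy dx = 1/6.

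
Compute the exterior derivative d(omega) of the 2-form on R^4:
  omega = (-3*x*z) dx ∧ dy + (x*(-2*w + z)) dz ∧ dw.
d(omega) = (-3*x) dx ∧ dy ∧ dz + (-2*w + z) dx ∧ dz ∧ dw

For a 2-form omega = sum_{i<j} g_{ij} dx_i ∧ dx_j, the exterior derivative is
  d(omega) = sum_{i<j} d(g_{ij}) ∧ dx_i ∧ dx_j = sum_{i<j, k} (∂g_{ij}/∂x_k) dx_k ∧ dx_i ∧ dx_j.
Expand each term, using dx_k ∧ dx_i ∧ dx_j = sgn(permutation) dx_{(a)} ∧ dx_{(b)} ∧ dx_{(c)} with (a < b < c) sorted:
  d(-3*x*z) includes (∂/∂z)(-3*x*z) dz = (-3*x) dz, which multiplied by dx ∧ dy gives (-3*x) dx ∧ dy ∧ dz
  d(x*(-2*w + z)) includes (∂/∂x)(x*(-2*w + z)) dx = (-2*w + z) dx, which multiplied by dz ∧ dw gives (-2*w + z) dx ∧ dz ∧ dw
Collecting like 3-forms: d(omega) = (-3*x) dx ∧ dy ∧ dz + (-2*w + z) dx ∧ dz ∧ dw.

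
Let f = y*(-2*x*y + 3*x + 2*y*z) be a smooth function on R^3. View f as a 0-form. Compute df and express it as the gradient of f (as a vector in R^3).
df = (y*(3 - 2*y)) dx + (-4*x*y + 3*x + 4*y*z) dy + (2*y^2) dz; grad f = (y*(3 - 2*y), -4*x*y + 3*x + 4*y*z, 2*y^2)

For a 0-form f, d f = (∂f/∂x) dx + (∂f/∂y) dy + (∂f/∂z) dz. The components of the vector representation are exactly the entries of grad f in Cartesian coordinates:
  ∂f/∂x = y*(3 - 2*y)
  ∂f/∂y = -4*x*y + 3*x + 4*y*z
  ∂f/∂z = 2*y^2.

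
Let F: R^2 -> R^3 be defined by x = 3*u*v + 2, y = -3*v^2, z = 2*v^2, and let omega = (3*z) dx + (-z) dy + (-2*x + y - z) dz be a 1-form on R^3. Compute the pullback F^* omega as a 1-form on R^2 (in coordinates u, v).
F^* omega = (18*v^3) du + (2*v*(-3*u*v - 4*v^2 - 8)) dv

Using F^*(f dg) = (f ∘ F) d(g ∘ F), substitute each coordinate x_i by F_i(u, v) in f_i, and replace dx_i by d F_i = (∂F_i/∂u) du + (∂F_i/∂v) dv.
  For the x component: f_1(F) = 6*v^2; d F_1 = (3*v) du + (3*u) dv
  For the y component: f_2(F) = -2*v^2; d F_2 = (0) du + (-6*v) dv
  For the z component: f_3(F) = -6*u*v - 5*v^2 - 4; d F_3 = (0) du + (4*v) dv
Combining and collecting du, dv coefficients:
  coeff of du: 18*v^3
  coeff of dv: 2*v*(-3*u*v - 4*v^2 - 8)
F^* omega = (18*v^3) du + (2*v*(-3*u*v - 4*v^2 - 8)) dv.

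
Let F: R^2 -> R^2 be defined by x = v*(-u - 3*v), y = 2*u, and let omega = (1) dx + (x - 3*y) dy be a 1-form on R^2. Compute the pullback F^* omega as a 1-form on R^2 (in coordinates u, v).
F^* omega = (-2*u*v - 12*u - 6*v^2 - v) du + (-u - 6*v) dv

Using F^*(f dg) = (f ∘ F) d(g ∘ F), substitute each coordinate x_i by F_i(u, v) in f_i, and replace dx_i by d F_i = (∂F_i/∂u) du + (∂F_i/∂v) dv.
  For the x component: f_1(F) = 1; d F_1 = (-v) du + (-u - 6*v) dv
  For the y component: f_2(F) = -u*v - 6*u - 3*v^2; d F_2 = (2) du + (0) dv
Combining and collecting du, dv coefficients:
  coeff of du: -2*u*v - 12*u - 6*v^2 - v
  coeff of dv: -u - 6*v
F^* omega = (-2*u*v - 12*u - 6*v^2 - v) du + (-u - 6*v) dv.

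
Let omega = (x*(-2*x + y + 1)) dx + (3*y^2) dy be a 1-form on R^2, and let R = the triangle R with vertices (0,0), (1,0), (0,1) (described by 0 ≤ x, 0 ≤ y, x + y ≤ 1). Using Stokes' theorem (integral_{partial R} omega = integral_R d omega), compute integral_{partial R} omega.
integral_(partial R) omega = -1/6

Stokes: integral_partial_R omega = integral_R d omega with d omega = (∂Q/∂x - ∂P/∂y) dx ∧ dy.
  ∂Q/∂x = 0
  ∂P/∂y = x
  integrand = ∂Q/∂x - ∂P/∂y = -x.
Integrating over R: integral_0^1 integral_0^{1-x} (-x) dy dx = -1/6.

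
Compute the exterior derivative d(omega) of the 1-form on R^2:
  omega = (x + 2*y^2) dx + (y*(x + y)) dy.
d(omega) = (-3*y) dx ∧ dy

For a 1-form omega = sum_i f_i dx_i, the exterior derivative is
  d(omega) = sum_{i < j} (∂f_j/∂x_i - ∂f_i/∂x_j) dx_i ∧ dx_j.
  coefficient of dx ∧ dy: ∂f_2/∂x - ∂f_1/∂y = ∂(y*(x + y))/∂x - ∂(x + 2*y^2)/∂y = -3*y
Assembling: d(omega) = (-3*y) dx ∧ dy.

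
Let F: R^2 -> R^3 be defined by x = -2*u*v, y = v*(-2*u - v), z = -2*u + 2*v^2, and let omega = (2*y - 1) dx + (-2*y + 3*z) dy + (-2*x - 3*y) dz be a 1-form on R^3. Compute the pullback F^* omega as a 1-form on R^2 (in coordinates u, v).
F^* omega = (2*v*(-4*u - 6*v^2 - 3*v + 1)) du + (12*u^2 + 20*u*v^2 + 12*u*v + 2*u - 4*v^3) dv

Using F^*(f dg) = (f ∘ F) d(g ∘ F), substitute each coordinate x_i by F_i(u, v) in f_i, and replace dx_i by d F_i = (∂F_i/∂u) du + (∂F_i/∂v) dv.
  For the x component: f_1(F) = -4*u*v - 2*v^2 - 1; d F_1 = (-2*v) du + (-2*u) dv
  For the y component: f_2(F) = 4*u*v - 6*u + 8*v^2; d F_2 = (-2*v) du + (-2*u - 2*v) dv
  For the z component: f_3(F) = v*(10*u + 3*v); d F_3 = (-2) du + (4*v) dv
Combining and collecting du, dv coefficients:
  coeff of du: 2*v*(-4*u - 6*v^2 - 3*v + 1)
  coeff of dv: 12*u^2 + 20*u*v^2 + 12*u*v + 2*u - 4*v^3
F^* omega = (2*v*(-4*u - 6*v^2 - 3*v + 1)) du + (12*u^2 + 20*u*v^2 + 12*u*v + 2*u - 4*v^3) dv.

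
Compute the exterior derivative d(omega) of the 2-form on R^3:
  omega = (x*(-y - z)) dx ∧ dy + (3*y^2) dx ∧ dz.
d(omega) = (-x - 6*y) dx ∧ dy ∧ dz

For a 2-form omega = sum_{i<j} g_{ij} dx_i ∧ dx_j, the exterior derivative is
  d(omega) = sum_{i<j} d(g_{ij}) ∧ dx_i ∧ dx_j = sum_{i<j, k} (∂g_{ij}/∂x_k) dx_k ∧ dx_i ∧ dx_j.
Expand each term, using dx_k ∧ dx_i ∧ dx_j = sgn(permutation) dx_{(a)} ∧ dx_{(b)} ∧ dx_{(c)} with (a < b < c) sorted:
  d(x*(-y - z)) includes (∂/∂z)(x*(-y - z)) dz = (-x) dz, which multiplied by dx ∧ dy gives (-x) dx ∧ dy ∧ dz
  d(3*y^2) includes (∂/∂y)(3*y^2) dy = (6*y) dy, which multiplied by dx ∧ dz gives (-6*y) dx ∧ dy ∧ dz
Collecting like 3-forms: d(omega) = (-x - 6*y) dx ∧ dy ∧ dz.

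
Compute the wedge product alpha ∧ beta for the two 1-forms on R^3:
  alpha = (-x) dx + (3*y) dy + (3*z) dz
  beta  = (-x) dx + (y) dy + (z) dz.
alpha ∧ beta = (2*x*y) dx ∧ dy + (2*x*z) dx ∧ dz

Distribute the wedge, using dx_i ∧ dx_j = -dx_j ∧ dx_i and dx_i ∧ dx_i = 0. For each pair (i, j) with i < j, the coefficient of dx_i ∧ dx_j in alpha ∧ beta is (alpha_i * beta_j - alpha_j * beta_i). Collecting: alpha ∧ beta = (2*x*y) dx ∧ dy + (2*x*z) dx ∧ dz.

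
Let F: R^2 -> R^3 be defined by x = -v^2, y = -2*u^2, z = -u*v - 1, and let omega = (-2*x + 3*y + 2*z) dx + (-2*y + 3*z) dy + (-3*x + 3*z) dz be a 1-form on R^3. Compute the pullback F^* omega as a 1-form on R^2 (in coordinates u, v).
F^* omega = (-16*u^3 + 12*u^2*v + 3*u*v^2 + 12*u - 3*v^3 + 3*v) du + (15*u^2*v + u*v^2 + 3*u - 4*v^3 + 4*v) dv

Using F^*(f dg) = (f ∘ F) d(g ∘ F), substitute each coordinate x_i by F_i(u, v) in f_i, and replace dx_i by d F_i = (∂F_i/∂u) du + (∂F_i/∂v) dv.
  For the x component: f_1(F) = -6*u^2 - 2*u*v + 2*v^2 - 2; d F_1 = (0) du + (-2*v) dv
  For the y component: f_2(F) = 4*u^2 - 3*u*v - 3; d F_2 = (-4*u) du + (0) dv
  For the z component: f_3(F) = -3*u*v + 3*v^2 - 3; d F_3 = (-v) du + (-u) dv
Combining and collecting du, dv coefficients:
  coeff of du: -16*u^3 + 12*u^2*v + 3*u*v^2 + 12*u - 3*v^3 + 3*v
  coeff of dv: 15*u^2*v + u*v^2 + 3*u - 4*v^3 + 4*v
F^* omega = (-16*u^3 + 12*u^2*v + 3*u*v^2 + 12*u - 3*v^3 + 3*v) du + (15*u^2*v + u*v^2 + 3*u - 4*v^3 + 4*v) dv.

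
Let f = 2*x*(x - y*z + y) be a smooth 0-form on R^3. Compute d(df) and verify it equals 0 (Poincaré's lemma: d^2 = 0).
d(df) = 0

Step 1: df = sum_i (∂f/∂x_i) dx_i = (4*x - 2*y*z + 2*y) dx + (2*x*(1 - z)) dy + (-2*x*y) dz.
Step 2: Apply d again. Using the 1-form formula, the coefficient of dx ∧ dy in d(df) is ∂^2 f/∂x ∂y - ∂^2 f/∂y ∂x = (2 - 2*z) - (2 - 2*z) = 0 (equality of mixed partials for smooth f).
Similarly for dx ∧ dz and dy ∧ dz — all coefficients vanish. So d(df) = 0.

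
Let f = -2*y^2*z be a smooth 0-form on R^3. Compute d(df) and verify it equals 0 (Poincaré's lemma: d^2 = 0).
d(df) = 0

Step 1: df = sum_i (∂f/∂x_i) dx_i = (0) dx + (-4*y*z) dy + (-2*y^2) dz.
Step 2: Apply d again. Using the 1-form formula, the coefficient of dx ∧ dy in d(df) is ∂^2 f/∂x ∂y - ∂^2 f/∂y ∂x = (0) - (0) = 0 (equality of mixed partials for smooth f).
Similarly for dx ∧ dz and dy ∧ dz — all coefficients vanish. So d(df) = 0.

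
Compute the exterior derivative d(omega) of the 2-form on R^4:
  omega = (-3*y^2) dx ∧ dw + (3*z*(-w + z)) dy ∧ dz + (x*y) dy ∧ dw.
d(omega) = (7*y) dx ∧ dy ∧ dw + (-3*z) dy ∧ dz ∧ dw

For a 2-form omega = sum_{i<j} g_{ij} dx_i ∧ dx_j, the exterior derivative is
  d(omega) = sum_{i<j} d(g_{ij}) ∧ dx_i ∧ dx_j = sum_{i<j, k} (∂g_{ij}/∂x_k) dx_k ∧ dx_i ∧ dx_j.
Expand each term, using dx_k ∧ dx_i ∧ dx_j = sgn(permutation) dx_{(a)} ∧ dx_{(b)} ∧ dx_{(c)} with (a < b < c) sorted:
  d(-3*y^2) includes (∂/∂y)(-3*y^2) dy = (-6*y) dy, which multiplied by dx ∧ dw gives (6*y) dx ∧ dy ∧ dw
  d(3*z*(-w + z)) includes (∂/∂w)(3*z*(-w + z)) dw = (-3*z) dw, which multiplied by dy ∧ dz gives (-3*z) dy ∧ dz ∧ dw
  d(x*y) includes (∂/∂x)(x*y) dx = (y) dx, which multiplied by dy ∧ dw gives (y) dx ∧ dy ∧ dw
Collecting like 3-forms: d(omega) = (7*y) dx ∧ dy ∧ dw + (-3*z) dy ∧ dz ∧ dw.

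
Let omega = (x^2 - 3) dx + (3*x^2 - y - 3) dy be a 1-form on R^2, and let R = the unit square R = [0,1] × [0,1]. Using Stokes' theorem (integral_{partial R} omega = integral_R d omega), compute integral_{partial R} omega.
integral_(partial R) omega = 3

Stokes: integral_partial_R omega = integral_R d omega with d omega = (∂Q/∂x - ∂P/∂y) dx ∧ dy.
  ∂Q/∂x = 6*x
  ∂P/∂y = 0
  integrand = ∂Q/∂x - ∂P/∂y = 6*x.
Integrating over R: integral_0^1 integral_0^1 (6*x) dx dy = 3.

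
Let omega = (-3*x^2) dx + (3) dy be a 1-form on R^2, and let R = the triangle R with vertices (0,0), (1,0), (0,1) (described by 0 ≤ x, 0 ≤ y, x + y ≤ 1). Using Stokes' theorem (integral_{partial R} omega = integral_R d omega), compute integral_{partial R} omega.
integral_(partial R) omega = 0

Stokes: integral_partial_R omega = integral_R d omega with d omega = (∂Q/∂x - ∂P/∂y) dx ∧ dy.
  ∂Q/∂x = 0
  ∂P/∂y = 0
  integrand = ∂Q/∂x - ∂P/∂y = 0.
Integrating over R: integral_0^1 integral_0^{1-x} (0) dy dx = 0.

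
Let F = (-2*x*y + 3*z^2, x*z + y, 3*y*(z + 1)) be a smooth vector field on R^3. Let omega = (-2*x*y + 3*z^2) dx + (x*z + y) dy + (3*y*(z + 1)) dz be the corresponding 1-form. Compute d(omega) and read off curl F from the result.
d(omega) = (-x + 3*z + 3) dy ∧ dz + (6*z) dz ∧ dx + (2*x + z) dx ∧ dy; curl F = (-x + 3*z + 3, 6*z, 2*x + z)

d omega = sum_{i<j} (∂f_j/∂x_i - ∂f_i/∂x_j) dx_i ∧ dx_j. Under the identification (dy ∧ dz, dz ∧ dx, dx ∧ dy) ↔ (e_x, e_y, e_z), the coefficients are exactly the components of curl F. Compute:
  ∂R/∂y - ∂Q/∂z = (3*z + 3) - (x) = -x + 3*z + 3
  ∂P/∂z - ∂R/∂x = (6*z) - (0) = 6*z
  ∂Q/∂x - ∂P/∂y = (z) - (-2*x) = 2*x + z.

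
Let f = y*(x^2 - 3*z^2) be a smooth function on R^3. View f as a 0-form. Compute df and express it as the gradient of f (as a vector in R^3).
df = (2*x*y) dx + (x^2 - 3*z^2) dy + (-6*y*z) dz; grad f = (2*x*y, x^2 - 3*z^2, -6*y*z)

For a 0-form f, d f = (∂f/∂x) dx + (∂f/∂y) dy + (∂f/∂z) dz. The components of the vector representation are exactly the entries of grad f in Cartesian coordinates:
  ∂f/∂x = 2*x*y
  ∂f/∂y = x^2 - 3*z^2
  ∂f/∂z = -6*y*z.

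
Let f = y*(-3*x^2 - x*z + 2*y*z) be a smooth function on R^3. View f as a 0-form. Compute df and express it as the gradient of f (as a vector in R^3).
df = (y*(-6*x - z)) dx + (-3*x^2 - x*z + 4*y*z) dy + (y*(-x + 2*y)) dz; grad f = (y*(-6*x - z), -3*x^2 - x*z + 4*y*z, y*(-x + 2*y))

For a 0-form f, d f = (∂f/∂x) dx + (∂f/∂y) dy + (∂f/∂z) dz. The components of the vector representation are exactly the entries of grad f in Cartesian coordinates:
  ∂f/∂x = y*(-6*x - z)
  ∂f/∂y = -3*x^2 - x*z + 4*y*z
  ∂f/∂z = y*(-x + 2*y).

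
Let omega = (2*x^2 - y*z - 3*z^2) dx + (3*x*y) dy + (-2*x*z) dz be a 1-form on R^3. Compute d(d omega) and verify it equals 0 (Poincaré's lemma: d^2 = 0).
d(d omega) = 0

Step 1: d omega = sum_{i<j} (∂f_j/∂x_i - ∂f_i/∂x_j) dx_i ∧ dx_j:
  coeff of dx ∧ dy: 3*y + z
  coeff of dx ∧ dz: y + 4*z
  coeff of dy ∧ dz: 0
Step 2: Apply d again to each 2-form coefficient. The only possible 3-form in R^3 is dx ∧ dy ∧ dz, with coefficient
  ∂(coeff of dy∧dz)/∂x - ∂(coeff of dx∧dz)/∂y + ∂(coeff of dx∧dy)/∂z
  = ∂/∂x (0) - ∂/∂y (y + 4*z) + ∂/∂z (3*y + z).
Each of these terms simplifies to sums of mixed partials that cancel in pairs. The result is 0 (by equality of mixed partials for smooth functions — Schwarz / Clairaut).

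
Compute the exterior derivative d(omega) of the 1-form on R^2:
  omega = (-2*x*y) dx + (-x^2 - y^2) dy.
d(omega) = 0

For a 1-form omega = sum_i f_i dx_i, the exterior derivative is
  d(omega) = sum_{i < j} (∂f_j/∂x_i - ∂f_i/∂x_j) dx_i ∧ dx_j.

Assembling: d(omega) = 0.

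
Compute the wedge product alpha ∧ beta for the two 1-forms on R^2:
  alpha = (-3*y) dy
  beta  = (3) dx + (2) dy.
alpha ∧ beta = (9*y) dx ∧ dy

Distribute the wedge, using dx_i ∧ dx_j = -dx_j ∧ dx_i and dx_i ∧ dx_i = 0. For each pair (i, j) with i < j, the coefficient of dx_i ∧ dx_j in alpha ∧ beta is (alpha_i * beta_j - alpha_j * beta_i). Collecting: alpha ∧ beta = (9*y) dx ∧ dy.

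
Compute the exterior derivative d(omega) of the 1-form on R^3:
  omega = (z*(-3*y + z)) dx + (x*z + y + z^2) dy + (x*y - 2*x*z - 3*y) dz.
d(omega) = (4*z) dx ∧ dy + (4*y - 4*z) dx ∧ dz + (-2*z - 3) dy ∧ dz

For a 1-form omega = sum_i f_i dx_i, the exterior derivative is
  d(omega) = sum_{i < j} (∂f_j/∂x_i - ∂f_i/∂x_j) dx_i ∧ dx_j.
  coefficient of dx ∧ dy: ∂f_2/∂x - ∂f_1/∂y = ∂(x*z + y + z^2)/∂x - ∂(z*(-3*y + z))/∂y = 4*z
  coefficient of dx ∧ dz: ∂f_3/∂x - ∂f_1/∂z = ∂(x*y - 2*x*z - 3*y)/∂x - ∂(z*(-3*y + z))/∂z = 4*y - 4*z
  coefficient of dy ∧ dz: ∂f_3/∂y - ∂f_2/∂z = ∂(x*y - 2*x*z - 3*y)/∂y - ∂(x*z + y + z^2)/∂z = -2*z - 3
Assembling: d(omega) = (4*z) dx ∧ dy + (4*y - 4*z) dx ∧ dz + (-2*z - 3) dy ∧ dz.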